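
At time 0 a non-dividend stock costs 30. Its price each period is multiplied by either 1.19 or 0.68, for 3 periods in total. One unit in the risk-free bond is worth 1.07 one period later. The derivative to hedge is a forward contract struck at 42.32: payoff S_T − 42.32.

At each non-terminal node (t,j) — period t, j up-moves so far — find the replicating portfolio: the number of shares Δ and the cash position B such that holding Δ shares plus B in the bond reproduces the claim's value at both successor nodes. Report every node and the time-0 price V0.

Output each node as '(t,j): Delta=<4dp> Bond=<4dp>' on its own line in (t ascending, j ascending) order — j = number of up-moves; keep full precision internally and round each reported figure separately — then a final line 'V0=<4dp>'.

Risk-neutral probability p* = (R−d)/(u−d) = (1.07−0.68)/(1.19−0.68) = 0.7647.
Terminal payoffs: V(3,0)=-32.8870, V(3,1)=-25.8123, V(3,2)=-13.4316, V(3,3)=8.2348
  t=2,j=0: stock 13.8720 → up 16.5077 (V=-25.8123), down 9.4330 (V=-32.8870). Price -25.6794; hedge Δ=1.0000, bond B=-39.5514.
  t=2,j=1: stock 24.2760 → up 28.8884 (V=-13.4316), down 16.5077 (V=-25.8123). Price -15.2754; hedge Δ=1.0000, bond B=-39.5514.
  t=2,j=2: stock 42.4830 → up 50.5548 (V=8.2348), down 28.8884 (V=-13.4316). Price 2.9316; hedge Δ=1.0000, bond B=-39.5514.
  t=1,j=0: stock 20.4000 → up 24.2760 (V=-15.2754), down 13.8720 (V=-25.6794). Price -16.5639; hedge Δ=1.0000, bond B=-36.9639.
  t=1,j=1: stock 35.7000 → up 42.4830 (V=2.9316), down 24.2760 (V=-15.2754). Price -1.2639; hedge Δ=1.0000, bond B=-36.9639.
  t=0,j=0: stock 30.0000 → up 35.7000 (V=-1.2639), down 20.4000 (V=-16.5639). Price -4.5457; hedge Δ=1.0000, bond B=-34.5457.
The time-0 hedge costs -4.5457, which is the no-arbitrage price.

(0,0): Delta=1.0000 Bond=-34.5457
(1,0): Delta=1.0000 Bond=-36.9639
(1,1): Delta=1.0000 Bond=-36.9639
(2,0): Delta=1.0000 Bond=-39.5514
(2,1): Delta=1.0000 Bond=-39.5514
(2,2): Delta=1.0000 Bond=-39.5514
V0=-4.5457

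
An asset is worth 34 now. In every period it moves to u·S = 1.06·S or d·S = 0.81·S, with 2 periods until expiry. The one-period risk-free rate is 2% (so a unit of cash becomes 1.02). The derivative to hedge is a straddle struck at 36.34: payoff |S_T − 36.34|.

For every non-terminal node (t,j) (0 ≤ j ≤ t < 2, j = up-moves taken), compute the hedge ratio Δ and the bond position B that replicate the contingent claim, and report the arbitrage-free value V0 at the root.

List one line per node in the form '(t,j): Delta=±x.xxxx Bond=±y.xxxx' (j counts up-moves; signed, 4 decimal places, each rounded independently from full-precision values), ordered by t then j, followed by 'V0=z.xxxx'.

(0,0): Delta=-0.6391 Bond=25.1851
(1,0): Delta=-1.0000 Bond=35.6275
(1,1): Delta=-0.5866 Bond=23.7957
V0=3.4550

The replicating-portfolio and risk-neutral prices coincide; use p* = (1.02−0.81)/(1.06−0.81) = 0.8400 for the latter.
Payoff layer (t=2): V(2,0)=14.0326, V(2,1)=7.1476, V(2,2)=1.8624
(1,0): S=27.5400. Δ = (V_up−V_dn)/(S_up−S_dn) = (7.1476−14.0326)/(29.1924−22.3074) = -1.0000. V = [p*·7.1476 + (1−p*)·14.0326]/1.02 = 8.0875. B = V − Δ·S = 35.6275.
(1,1): S=36.0400. Δ = (V_up−V_dn)/(S_up−S_dn) = (1.8624−7.1476)/(38.2024−29.1924) = -0.5866. V = [p*·1.8624 + (1−p*)·7.1476]/1.02 = 2.6549. B = V − Δ·S = 23.7957.
(0,0): S=34.0000. Δ = (V_up−V_dn)/(S_up−S_dn) = (2.6549−8.0875)/(36.0400−27.5400) = -0.6391. V = [p*·2.6549 + (1−p*)·8.0875]/1.02 = 3.4550. B = V − Δ·S = 25.1851.
The time-0 hedge costs 3.4550, which is the no-arbitrage price.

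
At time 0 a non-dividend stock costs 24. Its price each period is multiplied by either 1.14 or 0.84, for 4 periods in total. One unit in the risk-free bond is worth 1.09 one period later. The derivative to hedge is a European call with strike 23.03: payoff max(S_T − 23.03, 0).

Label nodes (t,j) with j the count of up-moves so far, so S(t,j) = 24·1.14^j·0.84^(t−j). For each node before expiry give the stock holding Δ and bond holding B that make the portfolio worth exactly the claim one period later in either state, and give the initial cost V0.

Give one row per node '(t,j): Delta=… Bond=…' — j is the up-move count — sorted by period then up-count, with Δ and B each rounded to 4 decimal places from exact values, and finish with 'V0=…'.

(0,0): Delta=0.9167 Bond=-14.1512
(1,0): Delta=0.6608 Bond=-10.2669
(1,1): Delta=0.9544 Bond=-16.4563
(2,0): Delta=0.0000 Bond=0.0000
(2,1): Delta=0.7582 Bond=-13.4291
(2,2): Delta=0.9833 Bond=-18.8391
(3,0): Delta=0.0000 Bond=0.0000
(3,1): Delta=0.0000 Bond=0.0000
(3,2): Delta=0.8700 Bond=-17.5653
(3,3): Delta=1.0000 Bond=-21.1284
V0=7.8493

No-arbitrage ⇒ martingale measure with p* = (R−d)/(u−d) = 0.8333.
At expiry t=4: V(4,0)=0.0000, V(4,1)=0.0000, V(4,2)=0.0000, V(4,3)=6.8379, V(4,4)=17.5050
Node (3,0) S=14.2249: V=(p*·0.0000+(1−p*)·0.0000)/1.09=0.0000; Δ=(0.0000−0.0000)/(16.2164−11.9489)=0.0000; B=V−Δ·S=0.0000
Node (3,1) S=19.3052: V=(p*·0.0000+(1−p*)·0.0000)/1.09=0.0000; Δ=(0.0000−0.0000)/(22.0079−16.2164)=0.0000; B=V−Δ·S=0.0000
Node (3,2) S=26.1999: V=(p*·6.8379+(1−p*)·0.0000)/1.09=5.2278; Δ=(6.8379−0.0000)/(29.8679−22.0079)=0.8700; B=V−Δ·S=-17.5653
Node (3,3) S=35.5571: V=(p*·17.5050+(1−p*)·6.8379)/1.09=14.4286; Δ=(17.5050−6.8379)/(40.5350−29.8679)=1.0000; B=V−Δ·S=-21.1284
Node (2,0) S=16.9344: V=(p*·0.0000+(1−p*)·0.0000)/1.09=0.0000; Δ=(0.0000−0.0000)/(19.3052−14.2249)=0.0000; B=V−Δ·S=0.0000
Node (2,1) S=22.9824: V=(p*·5.2278+(1−p*)·0.0000)/1.09=3.9968; Δ=(5.2278−0.0000)/(26.1999−19.3052)=0.7582; B=V−Δ·S=-13.4291
Node (2,2) S=31.1904: V=(p*·14.4286+(1−p*)·5.2278)/1.09=11.8304; Δ=(14.4286−5.2278)/(35.5571−26.1999)=0.9833; B=V−Δ·S=-18.8391
Node (1,0) S=20.1600: V=(p*·3.9968+(1−p*)·0.0000)/1.09=3.0556; Δ=(3.9968−0.0000)/(22.9824−16.9344)=0.6608; B=V−Δ·S=-10.2669
Node (1,1) S=27.3600: V=(p*·11.8304+(1−p*)·3.9968)/1.09=9.6558; Δ=(11.8304−3.9968)/(31.1904−22.9824)=0.9544; B=V−Δ·S=-16.4563
Node (0,0) S=24.0000: V=(p*·9.6558+(1−p*)·3.0556)/1.09=7.8493; Δ=(9.6558−3.0556)/(27.3600−20.1600)=0.9167; B=V−Δ·S=-14.1512
Root portfolio cost Δ·24+B reproduces V0=7.8493.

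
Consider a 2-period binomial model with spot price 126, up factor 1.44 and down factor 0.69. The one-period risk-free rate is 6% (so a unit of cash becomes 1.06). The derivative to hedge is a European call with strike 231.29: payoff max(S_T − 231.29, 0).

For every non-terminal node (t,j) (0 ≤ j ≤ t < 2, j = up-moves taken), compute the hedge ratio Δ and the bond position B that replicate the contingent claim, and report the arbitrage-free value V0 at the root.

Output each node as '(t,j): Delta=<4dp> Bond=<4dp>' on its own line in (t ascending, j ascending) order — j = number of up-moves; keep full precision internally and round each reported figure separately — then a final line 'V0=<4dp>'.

(0,0): Delta=0.1477 Bond=-12.1116
(1,0): Delta=0.0000 Bond=0.0000
(1,1): Delta=0.2203 Bond=-26.0235
V0=6.4946

Since d<R<u, set p* = (R−d)/(u−d) = 0.4933; price each node as the discounted p*-expectation of its children.
Terminal values V(2,·): V(2,0)=0.0000, V(2,1)=0.0000, V(2,2)=29.9836
  t=1,j=0: stock 86.9400 → up 125.1936 (V=0.0000), down 59.9886 (V=0.0000). Price 0.0000; hedge Δ=0.0000, bond B=0.0000.
  t=1,j=1: stock 181.4400 → up 261.2736 (V=29.9836), down 125.1936 (V=0.0000). Price 13.9546; hedge Δ=0.2203, bond B=-26.0235.
  t=0,j=0: stock 126.0000 → up 181.4400 (V=13.9546), down 86.9400 (V=0.0000). Price 6.4946; hedge Δ=0.1477, bond B=-12.1116.
Self-financing check: at every node Δ·S+B equals the discounted successor values.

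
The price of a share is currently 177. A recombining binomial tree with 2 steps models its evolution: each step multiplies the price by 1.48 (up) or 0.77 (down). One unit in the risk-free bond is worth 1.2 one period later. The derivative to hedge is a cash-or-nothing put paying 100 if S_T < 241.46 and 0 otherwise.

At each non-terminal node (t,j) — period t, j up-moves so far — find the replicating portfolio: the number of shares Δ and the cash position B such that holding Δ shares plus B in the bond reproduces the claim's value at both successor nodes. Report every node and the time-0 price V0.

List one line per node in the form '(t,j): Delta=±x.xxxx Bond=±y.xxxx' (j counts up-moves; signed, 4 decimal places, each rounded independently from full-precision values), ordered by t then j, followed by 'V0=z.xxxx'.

(0,0): Delta=-0.4016 Bond=115.0565
(1,0): Delta=0.0000 Bond=83.3333
(1,1): Delta=-0.5377 Bond=173.7089
V0=43.9728

Under the risk-neutral measure, an up-move has probability p* = (R−d)/(u−d) = 0.6056 and values discount at R = 1.2.
Payoff layer (t=2): V(2,0)=100.0000, V(2,1)=100.0000, V(2,2)=0.0000
Node (1,0) S=136.2900: V=(p*·100.0000+(1−p*)·100.0000)/1.2=83.3333; Δ=(100.0000−100.0000)/(201.7092−104.9433)=0.0000; B=V−Δ·S=83.3333
Node (1,1) S=261.9600: V=(p*·0.0000+(1−p*)·100.0000)/1.2=32.8638; Δ=(0.0000−100.0000)/(387.7008−201.7092)=-0.5377; B=V−Δ·S=173.7089
Node (0,0) S=177.0000: V=(p*·32.8638+(1−p*)·83.3333)/1.2=43.9728; Δ=(32.8638−83.3333)/(261.9600−136.2900)=-0.4016; B=V−Δ·S=115.0565
Check: Δ(0,0)·S0 + B(0,0) = 43.9728 = V0.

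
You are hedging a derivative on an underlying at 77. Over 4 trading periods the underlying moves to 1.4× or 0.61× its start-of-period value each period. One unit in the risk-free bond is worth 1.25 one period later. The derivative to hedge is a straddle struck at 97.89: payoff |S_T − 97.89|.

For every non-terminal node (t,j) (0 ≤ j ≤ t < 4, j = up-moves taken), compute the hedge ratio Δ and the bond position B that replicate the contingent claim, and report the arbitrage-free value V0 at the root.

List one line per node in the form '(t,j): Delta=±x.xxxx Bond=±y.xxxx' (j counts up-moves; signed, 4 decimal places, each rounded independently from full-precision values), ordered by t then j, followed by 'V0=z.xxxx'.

(0,0): Delta=0.6890 Bond=-9.8710
(1,0): Delta=-0.2983 Bond=34.0351
(1,1): Delta=0.7899 Bond=-23.2076
(2,0): Delta=-1.0000 Bond=62.6496
(2,1): Delta=-0.2266 Bond=37.8316
(2,2): Delta=0.8937 Bond=-44.6753
(3,0): Delta=-1.0000 Bond=78.3120
(3,1): Delta=-1.0000 Bond=78.3120
(3,2): Delta=-0.1476 Bond=40.0186
(3,3): Delta=1.0000 Bond=-78.3120
V0=43.1848

Under the risk-neutral measure, an up-move has probability p* = (R−d)/(u−d) = 0.8101 and values discount at R = 1.25.
At expiry t=4: V(4,0)=87.2287, V(4,1)=73.4214, V(4,2)=41.7327, V(4,3)=30.9957, V(4,4)=197.9132
  t=3,j=0: stock 17.4775 → up 24.4686 (V=73.4214), down 10.6613 (V=87.2287). Price 60.8345; hedge Δ=-1.0000, bond B=78.3120.
  t=3,j=1: stock 40.1124 → up 56.1573 (V=41.7327), down 24.4686 (V=73.4214). Price 38.1996; hedge Δ=-1.0000, bond B=78.3120.
  t=3,j=2: stock 92.0612 → up 128.8857 (V=30.9957), down 56.1573 (V=41.7327). Price 26.4275; hedge Δ=-0.1476, bond B=40.0186.
  t=3,j=3: stock 211.2880 → up 295.8032 (V=197.9132), down 128.8857 (V=30.9957). Price 132.9760; hedge Δ=1.0000, bond B=-78.3120.
  t=2,j=0: stock 28.6517 → up 40.1124 (V=38.1996), down 17.4775 (V=60.8345). Price 33.9979; hedge Δ=-1.0000, bond B=62.6496.
  t=2,j=1: stock 65.7580 → up 92.0612 (V=26.4275), down 40.1124 (V=38.1996). Price 22.9302; hedge Δ=-0.2266, bond B=37.8316.
  t=2,j=2: stock 150.9200 → up 211.2880 (V=132.9760), down 92.0612 (V=26.4275). Price 90.1962; hedge Δ=0.8937, bond B=-44.6753.
  t=1,j=0: stock 46.9700 → up 65.7580 (V=22.9302), down 28.6517 (V=33.9979). Price 20.0253; hedge Δ=-0.2983, bond B=34.0351.
  t=1,j=1: stock 107.8000 → up 150.9200 (V=90.1962), down 65.7580 (V=22.9302). Price 61.9393; hedge Δ=0.7899, bond B=-23.2076.
  t=0,j=0: stock 77.0000 → up 107.8000 (V=61.9393), down 46.9700 (V=20.0253). Price 43.1848; hedge Δ=0.6890, bond B=-9.8710.
Root portfolio cost Δ·77+B reproduces V0=43.1848.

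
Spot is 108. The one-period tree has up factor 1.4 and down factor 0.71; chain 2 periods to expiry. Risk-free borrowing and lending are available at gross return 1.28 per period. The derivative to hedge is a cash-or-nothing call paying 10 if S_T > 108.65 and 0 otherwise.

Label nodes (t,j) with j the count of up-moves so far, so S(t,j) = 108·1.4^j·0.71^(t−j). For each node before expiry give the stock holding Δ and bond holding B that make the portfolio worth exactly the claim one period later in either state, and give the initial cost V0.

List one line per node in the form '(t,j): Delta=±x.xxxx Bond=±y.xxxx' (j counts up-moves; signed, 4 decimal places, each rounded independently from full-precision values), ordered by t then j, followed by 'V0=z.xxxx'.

Risk-neutral probability p* = (R−d)/(u−d) = (1.28−0.71)/(1.4−0.71) = 0.8261.
Terminal payoffs: V(2,0)=0.0000, V(2,1)=0.0000, V(2,2)=10.0000
Node (1,0) S=76.6800: V=(p*·0.0000+(1−p*)·0.0000)/1.28=0.0000; Δ=(0.0000−0.0000)/(107.3520−54.4428)=0.0000; B=V−Δ·S=0.0000
Node (1,1) S=151.2000: V=(p*·10.0000+(1−p*)·0.0000)/1.28=6.4538; Δ=(10.0000−0.0000)/(211.6800−107.3520)=0.0959; B=V−Δ·S=-8.0389
Node (0,0) S=108.0000: V=(p*·6.4538+(1−p*)·0.0000)/1.28=4.1652; Δ=(6.4538−0.0000)/(151.2000−76.6800)=0.0866; B=V−Δ·S=-5.1882
Each (Δ,B) replicates both successor values, so the strategy is self-financing and V0 is arbitrage-free.

(0,0): Delta=0.0866 Bond=-5.1882
(1,0): Delta=0.0000 Bond=0.0000
(1,1): Delta=0.0959 Bond=-8.0389
V0=4.1652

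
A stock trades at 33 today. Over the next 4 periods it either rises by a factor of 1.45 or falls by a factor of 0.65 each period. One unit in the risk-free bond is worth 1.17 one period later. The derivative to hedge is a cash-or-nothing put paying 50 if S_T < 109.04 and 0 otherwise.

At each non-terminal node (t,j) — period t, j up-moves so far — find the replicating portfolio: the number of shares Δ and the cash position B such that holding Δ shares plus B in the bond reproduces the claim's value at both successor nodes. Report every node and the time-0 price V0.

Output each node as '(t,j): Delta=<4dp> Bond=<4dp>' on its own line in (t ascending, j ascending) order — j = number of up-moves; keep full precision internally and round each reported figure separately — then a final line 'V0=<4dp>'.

(0,0): Delta=-0.3247 Bond=32.6362
(1,0): Delta=0.0000 Bond=31.2185
(1,1): Delta=-0.4031 Bond=41.9353
(2,0): Delta=0.0000 Bond=36.5257
(2,1): Delta=0.0000 Bond=36.5257
(2,2): Delta=-0.5004 Bond=55.8158
(3,0): Delta=0.0000 Bond=42.7350
(3,1): Delta=0.0000 Bond=42.7350
(3,2): Delta=0.0000 Bond=42.7350
(3,3): Delta=-0.6212 Bond=77.4573
V0=21.9195

Under the risk-neutral measure, an up-move has probability p* = (R−d)/(u−d) = 0.6500 and values discount at R = 1.17.
Terminal values V(4,·): V(4,0)=50.0000, V(4,1)=50.0000, V(4,2)=50.0000, V(4,3)=50.0000, V(4,4)=0.0000
Node (3,0) S=9.0626: V=(p*·50.0000+(1−p*)·50.0000)/1.17=42.7350; Δ=(50.0000−50.0000)/(13.1408−5.8907)=0.0000; B=V−Δ·S=42.7350
Node (3,1) S=20.2166: V=(p*·50.0000+(1−p*)·50.0000)/1.17=42.7350; Δ=(50.0000−50.0000)/(29.3141−13.1408)=0.0000; B=V−Δ·S=42.7350
Node (3,2) S=45.0986: V=(p*·50.0000+(1−p*)·50.0000)/1.17=42.7350; Δ=(50.0000−50.0000)/(65.3930−29.3141)=0.0000; B=V−Δ·S=42.7350
Node (3,3) S=100.6046: V=(p*·0.0000+(1−p*)·50.0000)/1.17=14.9573; Δ=(0.0000−50.0000)/(145.8767−65.3930)=-0.6212; B=V−Δ·S=77.4573
Node (2,0) S=13.9425: V=(p*·42.7350+(1−p*)·42.7350)/1.17=36.5257; Δ=(42.7350−42.7350)/(20.2166−9.0626)=0.0000; B=V−Δ·S=36.5257
Node (2,1) S=31.1025: V=(p*·42.7350+(1−p*)·42.7350)/1.17=36.5257; Δ=(42.7350−42.7350)/(45.0986−20.2166)=0.0000; B=V−Δ·S=36.5257
Node (2,2) S=69.3825: V=(p*·14.9573+(1−p*)·42.7350)/1.17=21.0936; Δ=(14.9573−42.7350)/(100.6046−45.0986)=-0.5004; B=V−Δ·S=55.8158
Node (1,0) S=21.4500: V=(p*·36.5257+(1−p*)·36.5257)/1.17=31.2185; Δ=(36.5257−36.5257)/(31.1025−13.9425)=0.0000; B=V−Δ·S=31.2185
Node (1,1) S=47.8500: V=(p*·21.0936+(1−p*)·36.5257)/1.17=22.6451; Δ=(21.0936−36.5257)/(69.3825−31.1025)=-0.4031; B=V−Δ·S=41.9353
Node (0,0) S=33.0000: V=(p*·22.6451+(1−p*)·31.2185)/1.17=21.9195; Δ=(22.6451−31.2185)/(47.8500−21.4500)=-0.3247; B=V−Δ·S=32.6362
Each (Δ,B) replicates both successor values, so the strategy is self-financing and V0 is arbitrage-free.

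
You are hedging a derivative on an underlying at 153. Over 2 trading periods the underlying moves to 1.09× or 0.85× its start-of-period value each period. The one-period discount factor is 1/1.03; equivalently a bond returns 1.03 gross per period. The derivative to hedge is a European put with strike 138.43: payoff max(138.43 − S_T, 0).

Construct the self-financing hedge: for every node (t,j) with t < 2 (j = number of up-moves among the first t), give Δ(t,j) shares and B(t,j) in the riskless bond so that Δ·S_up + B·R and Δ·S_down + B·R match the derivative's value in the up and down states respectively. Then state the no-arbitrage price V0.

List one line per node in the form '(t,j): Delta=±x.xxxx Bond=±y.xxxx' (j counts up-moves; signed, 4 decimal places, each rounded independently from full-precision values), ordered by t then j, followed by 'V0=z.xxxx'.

(0,0): Delta=-0.1843 Bond=29.8463
(1,0): Delta=-0.8935 Bond=122.9667
(1,1): Delta=0.0000 Bond=0.0000
V0=1.6429

Risk-neutral probability p* = (R−d)/(u−d) = (1.03−0.85)/(1.09−0.85) = 0.7500.
Payoff layer (t=2): V(2,0)=27.8875, V(2,1)=0.0000, V(2,2)=0.0000
  t=1,j=0: stock 130.0500 → up 141.7545 (V=0.0000), down 110.5425 (V=27.8875). Price 6.7688; hedge Δ=-0.8935, bond B=122.9667.
  t=1,j=1: stock 166.7700 → up 181.7793 (V=0.0000), down 141.7545 (V=0.0000). Price 0.0000; hedge Δ=0.0000, bond B=0.0000.
  t=0,j=0: stock 153.0000 → up 166.7700 (V=0.0000), down 130.0500 (V=6.7688). Price 1.6429; hedge Δ=-0.1843, bond B=29.8463.
Self-financing check: at every node Δ·S+B equals the discounted successor values.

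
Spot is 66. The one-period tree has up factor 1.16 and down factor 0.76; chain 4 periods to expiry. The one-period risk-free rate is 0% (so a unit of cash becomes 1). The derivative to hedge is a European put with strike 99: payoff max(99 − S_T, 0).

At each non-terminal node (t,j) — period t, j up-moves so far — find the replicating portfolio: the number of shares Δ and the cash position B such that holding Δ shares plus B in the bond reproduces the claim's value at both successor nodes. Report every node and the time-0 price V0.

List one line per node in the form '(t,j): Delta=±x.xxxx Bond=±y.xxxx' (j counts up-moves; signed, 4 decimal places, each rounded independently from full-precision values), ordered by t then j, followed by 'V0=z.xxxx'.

No-arbitrage ⇒ martingale measure with p* = (R−d)/(u−d) = 0.6000.
Terminal payoffs: V(4,0)=76.9810, V(4,1)=65.3920, V(4,2)=47.7036, V(4,3)=20.7055, V(4,4)=0.0000
Node (3,0) S=28.9724: V=(p*·65.3920+(1−p*)·76.9810)/1=70.0276; Δ=(65.3920−76.9810)/(33.6080−22.0190)=-1.0000; B=V−Δ·S=99.0000
Node (3,1) S=44.2211: V=(p*·47.7036+(1−p*)·65.3920)/1=54.7789; Δ=(47.7036−65.3920)/(51.2964−33.6080)=-1.0000; B=V−Δ·S=99.0000
Node (3,2) S=67.4953: V=(p*·20.7055+(1−p*)·47.7036)/1=31.5047; Δ=(20.7055−47.7036)/(78.2945−51.2964)=-1.0000; B=V−Δ·S=99.0000
Node (3,3) S=103.0191: V=(p*·0.0000+(1−p*)·20.7055)/1=8.2822; Δ=(0.0000−20.7055)/(119.5022−78.2945)=-0.5025; B=V−Δ·S=60.0458
Node (2,0) S=38.1216: V=(p*·54.7789+(1−p*)·70.0276)/1=60.8784; Δ=(54.7789−70.0276)/(44.2211−28.9724)=-1.0000; B=V−Δ·S=99.0000
Node (2,1) S=58.1856: V=(p*·31.5047+(1−p*)·54.7789)/1=40.8144; Δ=(31.5047−54.7789)/(67.4953−44.2211)=-1.0000; B=V−Δ·S=99.0000
Node (2,2) S=88.8096: V=(p*·8.2822+(1−p*)·31.5047)/1=17.5712; Δ=(8.2822−31.5047)/(103.0191−67.4953)=-0.6537; B=V−Δ·S=75.6275
Node (1,0) S=50.1600: V=(p*·40.8144+(1−p*)·60.8784)/1=48.8400; Δ=(40.8144−60.8784)/(58.1856−38.1216)=-1.0000; B=V−Δ·S=99.0000
Node (1,1) S=76.5600: V=(p*·17.5712+(1−p*)·40.8144)/1=26.8685; Δ=(17.5712−40.8144)/(88.8096−58.1856)=-0.7590; B=V−Δ·S=84.9765
Node (0,0) S=66.0000: V=(p*·26.8685+(1−p*)·48.8400)/1=35.6571; Δ=(26.8685−48.8400)/(76.5600−50.1600)=-0.8323; B=V−Δ·S=90.5859
Check: Δ(0,0)·S0 + B(0,0) = 35.6571 = V0.

(0,0): Delta=-0.8323 Bond=90.5859
(1,0): Delta=-1.0000 Bond=99.0000
(1,1): Delta=-0.7590 Bond=84.9765
(2,0): Delta=-1.0000 Bond=99.0000
(2,1): Delta=-1.0000 Bond=99.0000
(2,2): Delta=-0.6537 Bond=75.6275
(3,0): Delta=-1.0000 Bond=99.0000
(3,1): Delta=-1.0000 Bond=99.0000
(3,2): Delta=-1.0000 Bond=99.0000
(3,3): Delta=-0.5025 Bond=60.0458
V0=35.6571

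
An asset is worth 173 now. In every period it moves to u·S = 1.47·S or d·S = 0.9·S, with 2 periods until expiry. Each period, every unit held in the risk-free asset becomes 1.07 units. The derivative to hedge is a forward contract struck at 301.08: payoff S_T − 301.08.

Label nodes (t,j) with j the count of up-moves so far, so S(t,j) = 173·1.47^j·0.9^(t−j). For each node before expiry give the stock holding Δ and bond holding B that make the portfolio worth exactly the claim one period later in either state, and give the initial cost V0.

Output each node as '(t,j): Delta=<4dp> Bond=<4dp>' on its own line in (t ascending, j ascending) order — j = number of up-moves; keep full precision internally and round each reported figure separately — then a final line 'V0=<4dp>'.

(0,0): Delta=1.0000 Bond=-262.9749
(1,0): Delta=1.0000 Bond=-281.3832
(1,1): Delta=1.0000 Bond=-281.3832
V0=-89.9749

No-arbitrage ⇒ martingale measure with p* = (R−d)/(u−d) = 0.2982.
Terminal payoffs: V(2,0)=-160.9500, V(2,1)=-72.2010, V(2,2)=72.7557
Node (1,0) S=155.7000: V=(p*·-72.2010+(1−p*)·-160.9500)/1.07=-125.6832; Δ=(-72.2010−-160.9500)/(228.8790−140.1300)=1.0000; B=V−Δ·S=-281.3832
Node (1,1) S=254.3100: V=(p*·72.7557+(1−p*)·-72.2010)/1.07=-27.0732; Δ=(72.7557−-72.2010)/(373.8357−228.8790)=1.0000; B=V−Δ·S=-281.3832
Node (0,0) S=173.0000: V=(p*·-27.0732+(1−p*)·-125.6832)/1.07=-89.9749; Δ=(-27.0732−-125.6832)/(254.3100−155.7000)=1.0000; B=V−Δ·S=-262.9749
The time-0 hedge costs -89.9749, which is the no-arbitrage price.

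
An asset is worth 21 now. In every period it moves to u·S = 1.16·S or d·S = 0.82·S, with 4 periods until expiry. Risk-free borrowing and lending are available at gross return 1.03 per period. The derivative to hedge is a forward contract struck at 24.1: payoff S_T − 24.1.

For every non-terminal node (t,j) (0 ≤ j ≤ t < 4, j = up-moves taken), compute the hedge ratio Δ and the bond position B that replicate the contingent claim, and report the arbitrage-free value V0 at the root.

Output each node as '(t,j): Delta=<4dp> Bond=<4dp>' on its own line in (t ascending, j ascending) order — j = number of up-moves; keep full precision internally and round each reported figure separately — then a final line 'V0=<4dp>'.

(0,0): Delta=1.0000 Bond=-21.4125
(1,0): Delta=1.0000 Bond=-22.0549
(1,1): Delta=1.0000 Bond=-22.0549
(2,0): Delta=1.0000 Bond=-22.7166
(2,1): Delta=1.0000 Bond=-22.7166
(2,2): Delta=1.0000 Bond=-22.7166
(3,0): Delta=1.0000 Bond=-23.3981
(3,1): Delta=1.0000 Bond=-23.3981
(3,2): Delta=1.0000 Bond=-23.3981
(3,3): Delta=1.0000 Bond=-23.3981
V0=-0.4125

No-arbitrage ⇒ martingale measure with p* = (R−d)/(u−d) = 0.6176.
Terminal values V(4,·): V(4,0)=-14.6054, V(4,1)=-10.6687, V(4,2)=-5.0996, V(4,3)=2.7786, V(4,4)=13.9234
Node (3,0) S=11.5787: V=(p*·-10.6687+(1−p*)·-14.6054)/1.03=-11.8193; Δ=(-10.6687−-14.6054)/(13.4313−9.4946)=1.0000; B=V−Δ·S=-23.3981
Node (3,1) S=16.3797: V=(p*·-5.0996+(1−p*)·-10.6687)/1.03=-7.0184; Δ=(-5.0996−-10.6687)/(19.0004−13.4313)=1.0000; B=V−Δ·S=-23.3981
Node (3,2) S=23.1712: V=(p*·2.7786+(1−p*)·-5.0996)/1.03=-0.2268; Δ=(2.7786−-5.0996)/(26.8786−19.0004)=1.0000; B=V−Δ·S=-23.3981
Node (3,3) S=32.7788: V=(p*·13.9234+(1−p*)·2.7786)/1.03=9.3808; Δ=(13.9234−2.7786)/(38.0234−26.8786)=1.0000; B=V−Δ·S=-23.3981
Node (2,0) S=14.1204: V=(p*·-7.0184+(1−p*)·-11.8193)/1.03=-8.5962; Δ=(-7.0184−-11.8193)/(16.3797−11.5787)=1.0000; B=V−Δ·S=-22.7166
Node (2,1) S=19.9752: V=(p*·-0.2268+(1−p*)·-7.0184)/1.03=-2.7414; Δ=(-0.2268−-7.0184)/(23.1712−16.3797)=1.0000; B=V−Δ·S=-22.7166
Node (2,2) S=28.2576: V=(p*·9.3808+(1−p*)·-0.2268)/1.03=5.5410; Δ=(9.3808−-0.2268)/(32.7788−23.1712)=1.0000; B=V−Δ·S=-22.7166
Node (1,0) S=17.2200: V=(p*·-2.7414+(1−p*)·-8.5962)/1.03=-4.8349; Δ=(-2.7414−-8.5962)/(19.9752−14.1204)=1.0000; B=V−Δ·S=-22.0549
Node (1,1) S=24.3600: V=(p*·5.5410+(1−p*)·-2.7414)/1.03=2.3051; Δ=(5.5410−-2.7414)/(28.2576−19.9752)=1.0000; B=V−Δ·S=-22.0549
Node (0,0) S=21.0000: V=(p*·2.3051+(1−p*)·-4.8349)/1.03=-0.4125; Δ=(2.3051−-4.8349)/(24.3600−17.2200)=1.0000; B=V−Δ·S=-21.4125
Self-financing check: at every node Δ·S+B equals the discounted successor values.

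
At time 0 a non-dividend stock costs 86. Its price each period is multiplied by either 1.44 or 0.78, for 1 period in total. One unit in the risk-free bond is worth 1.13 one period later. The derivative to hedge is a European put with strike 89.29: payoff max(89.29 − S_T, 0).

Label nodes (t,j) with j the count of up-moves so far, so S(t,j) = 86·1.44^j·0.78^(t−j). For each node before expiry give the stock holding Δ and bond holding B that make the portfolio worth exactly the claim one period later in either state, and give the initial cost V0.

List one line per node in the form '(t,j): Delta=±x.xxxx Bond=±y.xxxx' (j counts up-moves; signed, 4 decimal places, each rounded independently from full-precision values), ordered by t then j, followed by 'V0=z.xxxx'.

(0,0): Delta=-0.3913 Bond=42.8833
V0=9.2318

Risk-neutral probability p* = (R−d)/(u−d) = (1.13−0.78)/(1.44−0.78) = 0.5303.
At expiry t=1: V(1,0)=22.2100, V(1,1)=0.0000
(0,0): S=86.0000. Δ = (V_up−V_dn)/(S_up−S_dn) = (0.0000−22.2100)/(123.8400−67.0800) = -0.3913. V = [p*·0.0000 + (1−p*)·22.2100]/1.13 = 9.2318. B = V − Δ·S = 42.8833.
Each (Δ,B) replicates both successor values, so the strategy is self-financing and V0 is arbitrage-free.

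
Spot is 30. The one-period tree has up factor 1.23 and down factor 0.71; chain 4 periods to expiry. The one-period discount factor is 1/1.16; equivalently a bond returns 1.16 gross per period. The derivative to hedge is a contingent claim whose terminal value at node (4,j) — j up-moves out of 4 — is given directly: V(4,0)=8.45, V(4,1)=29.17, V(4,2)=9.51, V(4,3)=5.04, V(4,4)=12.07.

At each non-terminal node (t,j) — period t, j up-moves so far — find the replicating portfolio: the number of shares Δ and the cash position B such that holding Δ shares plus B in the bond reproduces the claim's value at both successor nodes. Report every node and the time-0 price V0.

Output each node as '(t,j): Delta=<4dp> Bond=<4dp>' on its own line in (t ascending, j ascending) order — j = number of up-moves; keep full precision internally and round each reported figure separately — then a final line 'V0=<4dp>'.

(0,0): Delta=0.0957 Bond=2.4049
(1,0): Delta=-0.5068 Bond=15.6215
(1,1): Delta=0.1498 Bond=0.7937
(2,0): Delta=-1.5593 Bond=34.0386
(2,1): Delta=-0.4122 Bond=15.6449
(2,2): Delta=0.2002 Bond=-1.3698
(3,0): Delta=3.7110 Bond=-17.1041
(3,1): Delta=-2.0325 Bond=48.2875
(3,2): Delta=-0.2668 Bond=13.4597
(3,3): Delta=0.2422 Bond=-3.9299
V0=5.2752

No-arbitrage ⇒ martingale measure with p* = (R−d)/(u−d) = 0.8654.
At expiry t=4: V(4,0)=8.4500, V(4,1)=29.1700, V(4,2)=9.5100, V(4,3)=5.0400, V(4,4)=12.0700
(3,0): S=10.7373. Δ = (V_up−V_dn)/(S_up−S_dn) = (29.1700−8.4500)/(13.2069−7.6235) = 3.7110. V = [p*·29.1700 + (1−p*)·8.4500]/1.16 = 22.7420. B = V − Δ·S = -17.1041.
(3,1): S=18.6013. Δ = (V_up−V_dn)/(S_up−S_dn) = (9.5100−29.1700)/(22.8796−13.2069) = -2.0325. V = [p*·9.5100 + (1−p*)·29.1700]/1.16 = 10.4798. B = V − Δ·S = 48.2875.
(3,2): S=32.2248. Δ = (V_up−V_dn)/(S_up−S_dn) = (5.0400−9.5100)/(39.6365−22.8796) = -0.2668. V = [p*·5.0400 + (1−p*)·9.5100]/1.16 = 4.8636. B = V − Δ·S = 13.4597.
(3,3): S=55.8260. Δ = (V_up−V_dn)/(S_up−S_dn) = (12.0700−5.0400)/(68.6660−39.6365) = 0.2422. V = [p*·12.0700 + (1−p*)·5.0400]/1.16 = 9.5894. B = V − Δ·S = -3.9299.
(2,0): S=15.1230. Δ = (V_up−V_dn)/(S_up−S_dn) = (10.4798−22.7420)/(18.6013−10.7373) = -1.5593. V = [p*·10.4798 + (1−p*)·22.7420]/1.16 = 10.4573. B = V − Δ·S = 34.0386.
(2,1): S=26.1990. Δ = (V_up−V_dn)/(S_up−S_dn) = (4.8636−10.4798)/(32.2248−18.6013) = -0.4122. V = [p*·4.8636 + (1−p*)·10.4798]/1.16 = 4.8445. B = V − Δ·S = 15.6449.
(2,2): S=45.3870. Δ = (V_up−V_dn)/(S_up−S_dn) = (9.5894−4.8636)/(55.8260−32.2248) = 0.2002. V = [p*·9.5894 + (1−p*)·4.8636]/1.16 = 7.7183. B = V − Δ·S = -1.3698.
(1,0): S=21.3000. Δ = (V_up−V_dn)/(S_up−S_dn) = (4.8445−10.4573)/(26.1990−15.1230) = -0.5068. V = [p*·4.8445 + (1−p*)·10.4573]/1.16 = 4.8276. B = V − Δ·S = 15.6215.
(1,1): S=36.9000. Δ = (V_up−V_dn)/(S_up−S_dn) = (7.7183−4.8445)/(45.3870−26.1990) = 0.1498. V = [p*·7.7183 + (1−p*)·4.8445]/1.16 = 6.3202. B = V − Δ·S = 0.7937.
(0,0): S=30.0000. Δ = (V_up−V_dn)/(S_up−S_dn) = (6.3202−4.8276)/(36.9000−21.3000) = 0.0957. V = [p*·6.3202 + (1−p*)·4.8276]/1.16 = 5.2752. B = V − Δ·S = 2.4049.
Self-financing check: at every node Δ·S+B equals the discounted successor values.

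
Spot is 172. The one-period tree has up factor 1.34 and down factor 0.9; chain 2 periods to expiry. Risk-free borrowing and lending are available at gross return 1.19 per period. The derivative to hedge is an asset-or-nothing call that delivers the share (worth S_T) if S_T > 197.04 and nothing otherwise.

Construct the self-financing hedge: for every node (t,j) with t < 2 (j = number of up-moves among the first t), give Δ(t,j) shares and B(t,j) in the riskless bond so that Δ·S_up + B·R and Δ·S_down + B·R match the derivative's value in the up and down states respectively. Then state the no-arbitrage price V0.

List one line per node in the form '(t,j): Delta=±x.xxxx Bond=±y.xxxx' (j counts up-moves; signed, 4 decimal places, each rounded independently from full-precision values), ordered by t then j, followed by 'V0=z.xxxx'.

(0,0): Delta=1.5274 Bond=-102.1434
(1,0): Delta=3.0455 Bond=-356.5485
(1,1): Delta=1.0000 Bond=0.0000
V0=160.5660

Since d<R<u, set p* = (R−d)/(u−d) = 0.6591; price each node as the discounted p*-expectation of its children.
Terminal payoffs: V(2,0)=0.0000, V(2,1)=207.4320, V(2,2)=308.8432
Node (1,0) S=154.8000: V=(p*·207.4320+(1−p*)·0.0000)/1.19=114.8879; Δ=(207.4320−0.0000)/(207.4320−139.3200)=3.0455; B=V−Δ·S=-356.5485
Node (1,1) S=230.4800: V=(p*·308.8432+(1−p*)·207.4320)/1.19=230.4800; Δ=(308.8432−207.4320)/(308.8432−207.4320)=1.0000; B=V−Δ·S=0.0000
Node (0,0) S=172.0000: V=(p*·230.4800+(1−p*)·114.8879)/1.19=160.5660; Δ=(230.4800−114.8879)/(230.4800−154.8000)=1.5274; B=V−Δ·S=-102.1434
Root portfolio cost Δ·172+B reproduces V0=160.5660.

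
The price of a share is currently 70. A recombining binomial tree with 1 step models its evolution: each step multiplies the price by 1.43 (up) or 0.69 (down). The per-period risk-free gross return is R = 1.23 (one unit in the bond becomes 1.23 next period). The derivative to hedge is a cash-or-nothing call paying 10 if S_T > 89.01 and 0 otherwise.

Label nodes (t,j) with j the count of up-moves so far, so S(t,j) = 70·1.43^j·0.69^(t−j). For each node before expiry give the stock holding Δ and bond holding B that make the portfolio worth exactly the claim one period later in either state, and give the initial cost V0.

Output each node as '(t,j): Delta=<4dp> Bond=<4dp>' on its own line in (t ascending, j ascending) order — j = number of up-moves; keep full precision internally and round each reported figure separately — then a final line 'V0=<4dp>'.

(0,0): Delta=0.1931 Bond=-7.5808
V0=5.9328

Under the risk-neutral measure, an up-move has probability p* = (R−d)/(u−d) = 0.7297 and values discount at R = 1.23.
Terminal payoffs: V(1,0)=0.0000, V(1,1)=10.0000
(0,0): S=70.0000. Δ = (V_up−V_dn)/(S_up−S_dn) = (10.0000−0.0000)/(100.1000−48.3000) = 0.1931. V = [p*·10.0000 + (1−p*)·0.0000]/1.23 = 5.9328. B = V − Δ·S = -7.5808.
Check: Δ(0,0)·S0 + B(0,0) = 5.9328 = V0.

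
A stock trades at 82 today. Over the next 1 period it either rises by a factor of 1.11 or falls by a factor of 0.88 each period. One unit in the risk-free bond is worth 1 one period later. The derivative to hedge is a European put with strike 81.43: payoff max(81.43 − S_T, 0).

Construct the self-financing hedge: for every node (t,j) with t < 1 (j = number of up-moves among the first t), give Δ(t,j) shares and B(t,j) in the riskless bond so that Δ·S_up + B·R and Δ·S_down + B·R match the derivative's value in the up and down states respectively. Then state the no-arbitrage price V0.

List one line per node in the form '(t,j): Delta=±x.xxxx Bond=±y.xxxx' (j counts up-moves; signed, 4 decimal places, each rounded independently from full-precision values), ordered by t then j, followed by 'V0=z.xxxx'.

Under the risk-neutral measure, an up-move has probability p* = (R−d)/(u−d) = 0.5217 and values discount at R = 1.
Payoff layer (t=1): V(1,0)=9.2700, V(1,1)=0.0000
Node (0,0) S=82.0000: V=(p*·0.0000+(1−p*)·9.2700)/1=4.4335; Δ=(0.0000−9.2700)/(91.0200−72.1600)=-0.4915; B=V−Δ·S=44.7378
Each (Δ,B) replicates both successor values, so the strategy is self-financing and V0 is arbitrage-free.

(0,0): Delta=-0.4915 Bond=44.7378
V0=4.4335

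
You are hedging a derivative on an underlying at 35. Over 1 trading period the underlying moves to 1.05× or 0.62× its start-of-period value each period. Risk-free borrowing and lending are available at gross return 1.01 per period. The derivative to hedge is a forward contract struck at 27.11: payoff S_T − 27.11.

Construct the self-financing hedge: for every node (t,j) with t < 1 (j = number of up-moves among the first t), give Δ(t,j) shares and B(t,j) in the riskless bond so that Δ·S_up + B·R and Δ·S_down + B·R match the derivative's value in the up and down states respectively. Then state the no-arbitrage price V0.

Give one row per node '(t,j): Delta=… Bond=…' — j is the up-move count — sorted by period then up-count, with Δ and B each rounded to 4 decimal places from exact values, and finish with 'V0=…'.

The replicating-portfolio and risk-neutral prices coincide; use p* = (1.01−0.62)/(1.05−0.62) = 0.9070 for the latter.
Payoff layer (t=1): V(1,0)=-5.4100, V(1,1)=9.6400
Node (0,0) S=35.0000: V=(p*·9.6400+(1−p*)·-5.4100)/1.01=8.1584; Δ=(9.6400−-5.4100)/(36.7500−21.7000)=1.0000; B=V−Δ·S=-26.8416
Each (Δ,B) replicates both successor values, so the strategy is self-financing and V0 is arbitrage-free.

(0,0): Delta=1.0000 Bond=-26.8416
V0=8.1584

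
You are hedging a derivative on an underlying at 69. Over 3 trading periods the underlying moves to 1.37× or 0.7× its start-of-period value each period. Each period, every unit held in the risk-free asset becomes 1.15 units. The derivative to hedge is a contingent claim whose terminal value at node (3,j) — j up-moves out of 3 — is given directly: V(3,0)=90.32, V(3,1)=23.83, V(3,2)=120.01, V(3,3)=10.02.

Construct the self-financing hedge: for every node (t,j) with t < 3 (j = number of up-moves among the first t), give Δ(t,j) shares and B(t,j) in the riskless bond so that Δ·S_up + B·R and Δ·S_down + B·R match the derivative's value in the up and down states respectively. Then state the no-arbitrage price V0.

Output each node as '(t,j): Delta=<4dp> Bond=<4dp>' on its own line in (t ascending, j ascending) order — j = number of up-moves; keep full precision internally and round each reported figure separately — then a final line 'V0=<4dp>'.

Since d<R<u, set p* = (R−d)/(u−d) = 0.6716; price each node as the discounted p*-expectation of its children.
Terminal payoffs: V(3,0)=90.3200, V(3,1)=23.8300, V(3,2)=120.0100, V(3,3)=10.0200
(2,0): S=33.8100. Δ = (V_up−V_dn)/(S_up−S_dn) = (23.8300−90.3200)/(46.3197−23.6670) = -2.9352. V = [p*·23.8300 + (1−p*)·90.3200]/1.15 = 39.7066. B = V − Δ·S = 138.9454.
(2,1): S=66.1710. Δ = (V_up−V_dn)/(S_up−S_dn) = (120.0100−23.8300)/(90.6543−46.3197) = 2.1694. V = [p*·120.0100 + (1−p*)·23.8300]/1.15 = 76.8944. B = V − Δ·S = -66.6579.
(2,2): S=129.5061. Δ = (V_up−V_dn)/(S_up−S_dn) = (10.0200−120.0100)/(177.4234−90.6543) = -1.2676. V = [p*·10.0200 + (1−p*)·120.0100]/1.15 = 40.1184. B = V − Δ·S = 204.2825.
(1,0): S=48.3000. Δ = (V_up−V_dn)/(S_up−S_dn) = (76.8944−39.7066)/(66.1710−33.8100) = 1.1492. V = [p*·76.8944 + (1−p*)·39.7066]/1.15 = 56.2465. B = V − Δ·S = 0.7423.
(1,1): S=94.5300. Δ = (V_up−V_dn)/(S_up−S_dn) = (40.1184−76.8944)/(129.5061−66.1710) = -0.5807. V = [p*·40.1184 + (1−p*)·76.8944]/1.15 = 45.3861. B = V − Δ·S = 100.2757.
(0,0): S=69.0000. Δ = (V_up−V_dn)/(S_up−S_dn) = (45.3861−56.2465)/(94.5300−48.3000) = -0.2349. V = [p*·45.3861 + (1−p*)·56.2465]/1.15 = 42.5671. B = V − Δ·S = 58.7766.
Self-financing check: at every node Δ·S+B equals the discounted successor values.

(0,0): Delta=-0.2349 Bond=58.7766
(1,0): Delta=1.1492 Bond=0.7423
(1,1): Delta=-0.5807 Bond=100.2757
(2,0): Delta=-2.9352 Bond=138.9454
(2,1): Delta=2.1694 Bond=-66.6579
(2,2): Delta=-1.2676 Bond=204.2825
V0=42.5671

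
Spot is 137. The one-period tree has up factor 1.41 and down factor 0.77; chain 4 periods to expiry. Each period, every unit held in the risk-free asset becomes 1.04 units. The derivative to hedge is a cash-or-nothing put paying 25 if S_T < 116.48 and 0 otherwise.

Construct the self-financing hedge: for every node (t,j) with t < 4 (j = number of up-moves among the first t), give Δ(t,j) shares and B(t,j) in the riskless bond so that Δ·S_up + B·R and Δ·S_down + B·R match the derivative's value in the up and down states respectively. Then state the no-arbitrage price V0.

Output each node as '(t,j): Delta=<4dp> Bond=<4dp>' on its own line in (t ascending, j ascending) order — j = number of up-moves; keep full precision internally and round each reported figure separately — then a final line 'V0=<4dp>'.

(0,0): Delta=-0.1072 Bond=24.0449
(1,0): Delta=-0.1670 Bond=31.3126
(1,1): Delta=-0.0625 Bond=16.3652
(2,0): Delta=-0.1951 Bond=34.8458
(2,1): Delta=-0.1460 Bond=29.4398
(2,2): Delta=0.0000 Bond=0.0000
(3,0): Delta=0.0000 Bond=24.0385
(3,1): Delta=-0.3411 Bond=52.9597
(3,2): Delta=0.0000 Bond=0.0000
(3,3): Delta=0.0000 Bond=0.0000
V0=9.3553

Since d<R<u, set p* = (R−d)/(u−d) = 0.4219; price each node as the discounted p*-expectation of its children.
Payoff layer (t=4): V(4,0)=25.0000, V(4,1)=25.0000, V(4,2)=0.0000, V(4,3)=0.0000, V(4,4)=0.0000
(3,0): S=62.5450. Δ = (V_up−V_dn)/(S_up−S_dn) = (25.0000−25.0000)/(88.1885−48.1597) = 0.0000. V = [p*·25.0000 + (1−p*)·25.0000]/1.04 = 24.0385. B = V − Δ·S = 24.0385.
(3,1): S=114.5305. Δ = (V_up−V_dn)/(S_up−S_dn) = (0.0000−25.0000)/(161.4880−88.1885) = -0.3411. V = [p*·0.0000 + (1−p*)·25.0000]/1.04 = 13.8972. B = V − Δ·S = 52.9597.
(3,2): S=209.7247. Δ = (V_up−V_dn)/(S_up−S_dn) = (0.0000−0.0000)/(295.7118−161.4880) = 0.0000. V = [p*·0.0000 + (1−p*)·0.0000]/1.04 = 0.0000. B = V − Δ·S = 0.0000.
(3,3): S=384.0413. Δ = (V_up−V_dn)/(S_up−S_dn) = (0.0000−0.0000)/(541.4982−295.7118) = 0.0000. V = [p*·0.0000 + (1−p*)·0.0000]/1.04 = 0.0000. B = V − Δ·S = 0.0000.
(2,0): S=81.2273. Δ = (V_up−V_dn)/(S_up−S_dn) = (13.8972−24.0385)/(114.5305−62.5450) = -0.1951. V = [p*·13.8972 + (1−p*)·24.0385]/1.04 = 19.0001. B = V − Δ·S = 34.8458.
(2,1): S=148.7409. Δ = (V_up−V_dn)/(S_up−S_dn) = (0.0000−13.8972)/(209.7247−114.5305) = -0.1460. V = [p*·0.0000 + (1−p*)·13.8972]/1.04 = 7.7253. B = V − Δ·S = 29.4398.
(2,2): S=272.3697. Δ = (V_up−V_dn)/(S_up−S_dn) = (0.0000−0.0000)/(384.0413−209.7247) = 0.0000. V = [p*·0.0000 + (1−p*)·0.0000]/1.04 = 0.0000. B = V − Δ·S = 0.0000.
(1,0): S=105.4900. Δ = (V_up−V_dn)/(S_up−S_dn) = (7.7253−19.0001)/(148.7409−81.2273) = -0.1670. V = [p*·7.7253 + (1−p*)·19.0001]/1.04 = 13.6957. B = V − Δ·S = 31.3126.
(1,1): S=193.1700. Δ = (V_up−V_dn)/(S_up−S_dn) = (0.0000−7.7253)/(272.3697−148.7409) = -0.0625. V = [p*·0.0000 + (1−p*)·7.7253]/1.04 = 4.2944. B = V − Δ·S = 16.3652.
(0,0): S=137.0000. Δ = (V_up−V_dn)/(S_up−S_dn) = (4.2944−13.6957)/(193.1700−105.4900) = -0.1072. V = [p*·4.2944 + (1−p*)·13.6957]/1.04 = 9.3553. B = V − Δ·S = 24.0449.
Root portfolio cost Δ·137+B reproduces V0=9.3553.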